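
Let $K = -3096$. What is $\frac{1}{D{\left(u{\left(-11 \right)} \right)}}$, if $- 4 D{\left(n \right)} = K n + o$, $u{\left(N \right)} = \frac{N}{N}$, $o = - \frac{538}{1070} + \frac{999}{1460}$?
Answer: $\frac{124976}{96725755} \approx 0.0012921$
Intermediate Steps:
$o = \frac{5669}{31244}$ ($o = \left(-538\right) \frac{1}{1070} + 999 \cdot \frac{1}{1460} = - \frac{269}{535} + \frac{999}{1460} = \frac{5669}{31244} \approx 0.18144$)
$u{\left(N \right)} = 1$
$D{\left(n \right)} = - \frac{5669}{124976} + 774 n$ ($D{\left(n \right)} = - \frac{- 3096 n + \frac{5669}{31244}}{4} = - \frac{\frac{5669}{31244} - 3096 n}{4} = - \frac{5669}{124976} + 774 n$)
$\frac{1}{D{\left(u{\left(-11 \right)} \right)}} = \frac{1}{- \frac{5669}{124976} + 774 \cdot 1} = \frac{1}{- \frac{5669}{124976} + 774} = \frac{1}{\frac{96725755}{124976}} = \frac{124976}{96725755}$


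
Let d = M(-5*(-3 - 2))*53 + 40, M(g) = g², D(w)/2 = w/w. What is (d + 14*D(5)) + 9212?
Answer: 42405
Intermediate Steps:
D(w) = 2 (D(w) = 2*(w/w) = 2*1 = 2)
d = 33165 (d = (-5*(-3 - 2))²*53 + 40 = (-5*(-5))²*53 + 40 = 25²*53 + 40 = 625*53 + 40 = 33125 + 40 = 33165)
(d + 14*D(5)) + 9212 = (33165 + 14*2) + 9212 = (33165 + 28) + 9212 = 33193 + 9212 = 42405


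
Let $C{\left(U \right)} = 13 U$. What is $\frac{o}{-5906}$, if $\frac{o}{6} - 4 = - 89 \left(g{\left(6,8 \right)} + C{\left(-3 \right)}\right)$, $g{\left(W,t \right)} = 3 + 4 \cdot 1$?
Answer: $- \frac{8556}{2953} \approx -2.8974$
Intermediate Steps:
$g{\left(W,t \right)} = 7$ ($g{\left(W,t \right)} = 3 + 4 = 7$)
$o = 17112$ ($o = 24 + 6 \left(- 89 \left(7 + 13 \left(-3\right)\right)\right) = 24 + 6 \left(- 89 \left(7 - 39\right)\right) = 24 + 6 \left(\left(-89\right) \left(-32\right)\right) = 24 + 6 \cdot 2848 = 24 + 17088 = 17112$)
$\frac{o}{-5906} = \frac{17112}{-5906} = 17112 \left(- \frac{1}{5906}\right) = - \frac{8556}{2953}$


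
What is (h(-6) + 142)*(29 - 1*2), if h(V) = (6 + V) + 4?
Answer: 3942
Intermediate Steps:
h(V) = 10 + V
(h(-6) + 142)*(29 - 1*2) = ((10 - 6) + 142)*(29 - 1*2) = (4 + 142)*(29 - 2) = 146*27 = 3942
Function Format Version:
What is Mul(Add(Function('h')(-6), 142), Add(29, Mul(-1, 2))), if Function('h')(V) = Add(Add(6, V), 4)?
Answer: 3942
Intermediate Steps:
Function('h')(V) = Add(10, V)
Mul(Add(Function('h')(-6), 142), Add(29, Mul(-1, 2))) = Mul(Add(Add(10, -6), 142), Add(29, Mul(-1, 2))) = Mul(Add(4, 142), Add(29, -2)) = Mul(146, 27) = 3942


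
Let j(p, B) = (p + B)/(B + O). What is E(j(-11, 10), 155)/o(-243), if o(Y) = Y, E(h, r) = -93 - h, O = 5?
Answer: 1394/3645 ≈ 0.38244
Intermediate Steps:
j(p, B) = (B + p)/(5 + B) (j(p, B) = (p + B)/(B + 5) = (B + p)/(5 + B))
E(j(-11, 10), 155)/o(-243) = (-93 - (10 - 11)/(5 + 10))/(-243) = (-93 - (-1)/15)*(-1/243) = (-93 - 1*(-1/15))*(-1/243) = (-93 + 1/15)*(-1/243) = -1394/15*(-1/243) = 1394/3645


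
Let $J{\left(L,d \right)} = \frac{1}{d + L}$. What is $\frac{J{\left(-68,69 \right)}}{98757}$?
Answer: $\frac{1}{98757} \approx 1.0126 \cdot 10^{-5}$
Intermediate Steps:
$J{\left(L,d \right)} = \frac{1}{L + d}$
$\frac{J{\left(-68,69 \right)}}{98757} = \frac{1}{\left(-68 + 69\right) 98757} = 1^{-1} \cdot \frac{1}{98757} = 1 \cdot \frac{1}{98757} = \frac{1}{98757}$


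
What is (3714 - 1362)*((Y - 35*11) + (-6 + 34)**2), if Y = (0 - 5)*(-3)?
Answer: 973728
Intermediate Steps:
Y = 15 (Y = -5*(-3) = 15)
(3714 - 1362)*((Y - 35*11) + (-6 + 34)**2) = (3714 - 1362)*((15 - 35*11) + (-6 + 34)**2) = 2352*((15 - 385) + 28**2) = 2352*(-370 + 784) = 2352*414 = 973728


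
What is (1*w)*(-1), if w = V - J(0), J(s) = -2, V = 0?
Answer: -2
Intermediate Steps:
w = 2 (w = 0 - 1*(-2) = 0 + 2 = 2)
(1*w)*(-1) = (1*2)*(-1) = 2*(-1) = -2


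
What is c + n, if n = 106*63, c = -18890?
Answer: -12212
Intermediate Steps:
n = 6678
c + n = -18890 + 6678 = -12212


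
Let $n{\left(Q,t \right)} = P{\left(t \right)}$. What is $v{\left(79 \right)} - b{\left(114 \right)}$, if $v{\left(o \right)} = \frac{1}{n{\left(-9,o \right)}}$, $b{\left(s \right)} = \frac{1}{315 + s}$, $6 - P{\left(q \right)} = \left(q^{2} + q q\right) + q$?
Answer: $- \frac{4328}{1795365} \approx -0.0024107$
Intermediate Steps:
$P{\left(q \right)} = 6 - q - 2 q^{2}$ ($P{\left(q \right)} = 6 - \left(\left(q^{2} + q q\right) + q\right) = 6 - \left(\left(q^{2} + q^{2}\right) + q\right) = 6 - \left(2 q^{2} + q\right) = 6 - \left(q + 2 q^{2}\right) = 6 - q - 2 q^{2}$)
$n{\left(Q,t \right)} = 6 - t - 2 t^{2}$
$v{\left(o \right)} = \frac{1}{6 - o - 2 o^{2}}$
$v{\left(79 \right)} - b{\left(114 \right)} = - \frac{1}{-6 + 79 + 2 \cdot 79^{2}} - \frac{1}{315 + 114} = - \frac{1}{-6 + 79 + 2 \cdot 6241} - \frac{1}{429} = - \frac{1}{-6 + 79 + 12482} - \frac{1}{429} = - \frac{1}{12555} - \frac{1}{429} = - \frac{4328}{1795365}$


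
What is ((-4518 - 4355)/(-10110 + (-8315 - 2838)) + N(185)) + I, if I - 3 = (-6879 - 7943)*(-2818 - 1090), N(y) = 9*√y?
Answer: 1231646079550/21263 + 9*√185 ≈ 5.7924e+7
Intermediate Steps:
I = 57924379 (I = 3 + (-6879 - 7943)*(-2818 - 1090) = 3 - 14822*(-3908) = 3 + 57924376 = 57924379)
((-4518 - 4355)/(-10110 + (-8315 - 2838)) + N(185)) + I = ((-4518 - 4355)/(-10110 + (-8315 - 2838)) + 9*√185) + 57924379 = (-8873/(-10110 - 11153) + 9*√185) + 57924379 = (-8873/(-21263) + 9*√185) + 57924379 = (-8873*(-1/21263) + 9*√185) + 57924379 = (8873/21263 + 9*√185) + 57924379 = 1231646079550/21263 + 9*√185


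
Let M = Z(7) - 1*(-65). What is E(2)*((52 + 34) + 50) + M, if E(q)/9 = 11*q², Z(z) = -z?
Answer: 53914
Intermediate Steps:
M = 58 (M = -1*7 - 1*(-65) = -7 + 65 = 58)
E(q) = 99*q² (E(q) = 9*(11*q²) = 99*q²)
E(2)*((52 + 34) + 50) + M = (99*2²)*((52 + 34) + 50) + 58 = (99*4)*(86 + 50) + 58 = 396*136 + 58 = 53856 + 58 = 53914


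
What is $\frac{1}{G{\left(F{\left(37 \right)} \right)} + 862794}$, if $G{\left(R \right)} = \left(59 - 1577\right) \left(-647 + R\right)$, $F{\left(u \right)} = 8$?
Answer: $\frac{1}{1832796} \approx 5.4561 \cdot 10^{-7}$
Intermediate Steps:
$G{\left(R \right)} = 982146 - 1518 R$ ($G{\left(R \right)} = - 1518 \left(-647 + R\right) = 982146 - 1518 R$)
$\frac{1}{G{\left(F{\left(37 \right)} \right)} + 862794} = \frac{1}{\left(982146 - 12144\right) + 862794} = \frac{1}{970002 + 862794} = \frac{1}{1832796}$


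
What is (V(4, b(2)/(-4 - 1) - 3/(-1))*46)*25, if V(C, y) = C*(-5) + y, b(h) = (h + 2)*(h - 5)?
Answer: -16790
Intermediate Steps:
b(h) = (-5 + h)*(2 + h) (b(h) = (2 + h)*(-5 + h) = (-5 + h)*(2 + h))
V(C, y) = y - 5*C (V(C, y) = -5*C + y = y - 5*C)
(V(4, b(2)/(-4 - 1) - 3/(-1))*46)*25 = ((((-10 + 2² - 3*2)/(-4 - 1) - 3/(-1)) - 5*4)*46)*25 = ((((-10 + 4 - 6)/(-5) - 3*(-1)) - 20)*46)*25 = (((-12*(-⅕) + 3) - 20)*46)*25 = (((12/5 + 3) - 20)*46)*25 = ((27/5 - 20)*46)*25 = -73/5*46*25 = -3358/5*25 = -16790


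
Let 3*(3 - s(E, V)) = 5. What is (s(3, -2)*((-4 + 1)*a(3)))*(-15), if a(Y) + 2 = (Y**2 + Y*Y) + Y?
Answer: 1140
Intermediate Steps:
s(E, V) = 4/3 (s(E, V) = 3 - 1/3*5 = 3 - 5/3 = 4/3)
a(Y) = -2 + Y + 2*Y**2 (a(Y) = -2 + ((Y**2 + Y*Y) + Y) = -2 + ((Y**2 + Y**2) + Y) = -2 + (2*Y**2 + Y) = -2 + (Y + 2*Y**2) = -2 + Y + 2*Y**2)
(s(3, -2)*((-4 + 1)*a(3)))*(-15) = (4*((-4 + 1)*(-2 + 3 + 2*3**2))/3)*(-15) = (4*(-3*(-2 + 3 + 2*9))/3)*(-15) = (4*(-3*(-2 + 3 + 18))/3)*(-15) = (4*(-3*19)/3)*(-15) = ((4/3)*(-57))*(-15) = -76*(-15) = 1140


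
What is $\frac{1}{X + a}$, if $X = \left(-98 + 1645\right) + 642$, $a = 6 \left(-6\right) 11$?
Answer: $\frac{1}{1793} \approx 0.00055772$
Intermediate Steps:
$a = -396$ ($a = \left(-36\right) 11 = -396$)
$X = 2189$ ($X = 1547 + 642 = 2189$)
$\frac{1}{X + a} = \frac{1}{2189 - 396} = \frac{1}{1793}$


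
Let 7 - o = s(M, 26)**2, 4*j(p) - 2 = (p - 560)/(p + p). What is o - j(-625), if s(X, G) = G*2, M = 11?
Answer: -2697737/1000 ≈ -2697.7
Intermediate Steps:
s(X, G) = 2*G
j(p) = 1/2 + (-560 + p)/(8*p) (j(p) = 1/2 + ((p - 560)/(p + p))/4 = 1/2 + ((-560 + p)/((2*p)))/4 = 1/2 + ((-560 + p)*(1/(2*p)))/4 = 1/2 + ((-560 + p)/(2*p))/4 = 1/2 + (-560 + p)/(8*p))
o = -2697 (o = 7 - (2*26)**2 = 7 - 1*52**2 = 7 - 1*2704 = 7 - 2704 = -2697)
o - j(-625) = -2697 - (5/8 - 70/(-625)) = -2697 - (5/8 - 70*(-1/625)) = -2697 - (5/8 + 14/125) = -2697 - 1*737/1000 = -2697 - 737/1000 = -2697737/1000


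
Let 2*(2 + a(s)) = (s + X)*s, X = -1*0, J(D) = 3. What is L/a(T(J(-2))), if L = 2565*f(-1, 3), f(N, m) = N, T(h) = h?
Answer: -1026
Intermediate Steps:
X = 0
a(s) = -2 + s²/2 (a(s) = -2 + ((s + 0)*s)/2 = -2 + (s*s)/2 = -2 + s²/2)
L = -2565 (L = 2565*(-1) = -2565)
L/a(T(J(-2))) = -2565/(-2 + (½)*3²) = -2565/(-2 + (½)*9) = -2565/(-2 + 9/2) = -2565/5/2 = -2565*⅖ = -1026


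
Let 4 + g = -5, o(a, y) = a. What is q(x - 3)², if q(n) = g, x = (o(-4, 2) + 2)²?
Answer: 81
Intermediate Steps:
g = -9 (g = -4 - 5 = -9)
x = 4 (x = (-4 + 2)² = (-2)² = 4)
q(n) = -9
q(x - 3)² = (-9)² = 81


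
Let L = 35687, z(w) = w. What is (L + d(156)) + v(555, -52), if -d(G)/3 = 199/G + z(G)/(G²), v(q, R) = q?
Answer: 471096/13 ≈ 36238.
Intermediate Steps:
d(G) = -600/G (d(G) = -3*(199/G + G/(G²)) = -3*(199/G + G/G²) = -3*(199/G + 1/G) = -600/G)
(L + d(156)) + v(555, -52) = (35687 - 600/156) + 555 = (35687 - 600*1/156) + 555 = (35687 - 50/13) + 555 = 463881/13 + 555 = 471096/13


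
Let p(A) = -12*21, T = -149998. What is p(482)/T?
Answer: 126/74999 ≈ 0.0016800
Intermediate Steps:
p(A) = -252
p(482)/T = -252/(-149998) = -252*(-1/149998) = 126/74999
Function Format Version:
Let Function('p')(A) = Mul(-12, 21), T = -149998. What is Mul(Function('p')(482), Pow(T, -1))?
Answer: Rational(126, 74999) ≈ 0.0016800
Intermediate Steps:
Function('p')(A) = -252
Mul(Function('p')(482), Pow(T, -1)) = Mul(-252, Pow(-149998, -1)) = Mul(-252, Rational(-1, 149998)) = Rational(126, 74999)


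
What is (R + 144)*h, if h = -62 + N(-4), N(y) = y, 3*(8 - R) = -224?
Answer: -14960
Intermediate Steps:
R = 248/3 (R = 8 - ⅓*(-224) = 8 + 224/3 = 248/3 ≈ 82.667)
h = -66 (h = -62 - 4 = -66)
(R + 144)*h = (248/3 + 144)*(-66) = (680/3)*(-66) = -14960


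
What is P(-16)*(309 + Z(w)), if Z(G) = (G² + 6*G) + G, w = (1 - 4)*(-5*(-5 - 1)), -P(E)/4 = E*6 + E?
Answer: 3484992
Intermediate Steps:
P(E) = -28*E (P(E) = -4*(E*6 + E) = -4*(6*E + E) = -28*E)
w = -90 (w = -(-15)*(-6) = -3*30 = -90)
Z(G) = G² + 7*G
P(-16)*(309 + Z(w)) = (-28*(-16))*(309 - 90*(7 - 90)) = 448*(309 - 90*(-83)) = 448*(309 + 7470) = 448*7779 = 3484992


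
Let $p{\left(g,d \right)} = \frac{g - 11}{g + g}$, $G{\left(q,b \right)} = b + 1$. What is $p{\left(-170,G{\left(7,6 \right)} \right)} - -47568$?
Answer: $\frac{16173301}{340} \approx 47569.0$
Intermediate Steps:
$G{\left(q,b \right)} = 1 + b$
$p{\left(g,d \right)} = \frac{-11 + g}{2 g}$
$p{\left(-170,G{\left(7,6 \right)} \right)} - -47568 = \frac{-11 - 170}{2 \left(-170\right)} - -47568 = \frac{1}{2} \left(- \frac{1}{170}\right) \left(-181\right) + 47568 = \frac{181}{340} + 47568 = \frac{16173301}{340}$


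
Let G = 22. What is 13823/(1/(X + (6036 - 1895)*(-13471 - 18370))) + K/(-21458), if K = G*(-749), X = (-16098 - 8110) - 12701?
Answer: -19560278548035591/10729 ≈ -1.8231e+12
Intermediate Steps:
X = -36909 (X = -24208 - 12701 = -36909)
K = -16478 (K = 22*(-749) = -16478)
13823/(1/(X + (6036 - 1895)*(-13471 - 18370))) + K/(-21458) = 13823/(1/(-36909 + (6036 - 1895)*(-13471 - 18370))) - 16478/(-21458) = 13823/(1/(-36909 + 4141*(-31841))) - 16478*(-1/21458) = 13823/(1/(-36909 - 131853581)) + 8239/10729 = 13823/(1/(-131890490)) + 8239/10729 = 13823/(-1/131890490) + 8239/10729 = 13823*(-131890490) + 8239/10729 = -1823122243270 + 8239/10729 = -19560278548035591/10729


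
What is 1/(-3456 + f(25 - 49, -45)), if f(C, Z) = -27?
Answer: -1/3483 ≈ -0.00028711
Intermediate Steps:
1/(-3456 + f(25 - 49, -45)) = 1/(-3456 - 27) = 1/(-3483) = -1/3483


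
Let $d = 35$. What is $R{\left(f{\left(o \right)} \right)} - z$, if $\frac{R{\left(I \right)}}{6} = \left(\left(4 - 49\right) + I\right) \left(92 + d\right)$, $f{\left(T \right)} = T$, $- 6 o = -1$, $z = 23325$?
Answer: $-57488$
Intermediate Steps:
$o = \frac{1}{6}$ ($o = \left(- \frac{1}{6}\right) \left(-1\right) = \frac{1}{6} \approx 0.16667$)
$R{\left(I \right)} = -34290 + 762 I$ ($R{\left(I \right)} = 6 \left(\left(4 - 49\right) + I\right) \left(92 + 35\right) = 6 \left(-45 + I\right) 127 = 6 \left(-5715 + 127 I\right) = -34290 + 762 I$)
$R{\left(f{\left(o \right)} \right)} - z = \left(-34290 + 762 \cdot \frac{1}{6}\right) - 23325 = \left(-34290 + 127\right) - 23325 = -34163 - 23325 = -57488$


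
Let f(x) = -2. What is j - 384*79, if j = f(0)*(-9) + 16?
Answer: -30302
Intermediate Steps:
j = 34 (j = -2*(-9) + 16 = 18 + 16 = 34)
j - 384*79 = 34 - 384*79 = 34 - 30336 = -30302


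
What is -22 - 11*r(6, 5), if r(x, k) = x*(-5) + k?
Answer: 253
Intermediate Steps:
r(x, k) = k - 5*x (r(x, k) = -5*x + k = k - 5*x)
-22 - 11*r(6, 5) = -22 - 11*(5 - 5*6) = -22 - 11*(5 - 30) = -22 - 11*(-25) = -22 + 275 = 253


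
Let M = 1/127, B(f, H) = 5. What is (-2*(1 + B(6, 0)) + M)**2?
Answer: 2319529/16129 ≈ 143.81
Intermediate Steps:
M = 1/127 ≈ 0.0078740
(-2*(1 + B(6, 0)) + M)**2 = (-2*(1 + 5) + 1/127)**2 = (-2*6 + 1/127)**2 = (-12 + 1/127)**2 = (-1523/127)**2 = 2319529/16129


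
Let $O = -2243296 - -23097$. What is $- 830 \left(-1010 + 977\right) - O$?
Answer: $2247589$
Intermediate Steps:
$O = -2220199$ ($O = -2243296 + 23097 = -2220199$)
$- 830 \left(-1010 + 977\right) - O = - 830 \left(-1010 + 977\right) - -2220199 = \left(-830\right) \left(-33\right) + 2220199 = 27390 + 2220199 = 2247589$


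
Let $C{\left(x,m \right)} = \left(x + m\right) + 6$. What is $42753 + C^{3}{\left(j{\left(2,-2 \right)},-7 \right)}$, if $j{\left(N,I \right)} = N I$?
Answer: $42628$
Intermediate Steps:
$j{\left(N,I \right)} = I N$
$C{\left(x,m \right)} = 6 + m + x$ ($C{\left(x,m \right)} = \left(m + x\right) + 6 = 6 + m + x$)
$42753 + C^{3}{\left(j{\left(2,-2 \right)},-7 \right)} = 42753 + \left(6 - 7 - 4\right)^{3} = 42753 + \left(-5\right)^{3} = 42753 - 125 = 42628$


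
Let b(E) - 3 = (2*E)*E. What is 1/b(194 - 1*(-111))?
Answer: 1/186053 ≈ 5.3748e-6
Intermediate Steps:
b(E) = 3 + 2*E² (b(E) = 3 + (2*E)*E = 3 + 2*E²)
1/b(194 - 1*(-111)) = 1/(3 + 2*(194 - 1*(-111))²) = 1/(3 + 2*(194 + 111)²) = 1/(3 + 2*305²) = 1/(3 + 2*93025) = 1/(3 + 186050) = 1/186053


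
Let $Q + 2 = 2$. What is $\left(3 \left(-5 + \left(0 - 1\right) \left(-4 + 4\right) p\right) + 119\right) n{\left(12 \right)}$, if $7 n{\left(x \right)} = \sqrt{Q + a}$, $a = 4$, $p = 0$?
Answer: $\frac{208}{7} \approx 29.714$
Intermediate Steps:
$Q = 0$ ($Q = -2 + 2 = 0$)
$n{\left(x \right)} = \frac{2}{7}$ ($n{\left(x \right)} = \frac{\sqrt{0 + 4}}{7} = \frac{\sqrt{4}}{7} = \frac{1}{7} \cdot 2 = \frac{2}{7}$)
$\left(3 \left(-5 + \left(0 - 1\right) \left(-4 + 4\right) p\right) + 119\right) n{\left(12 \right)} = \left(3 \left(-5 + \left(0 - 1\right) \left(-4 + 4\right) 0\right) + 119\right) \frac{2}{7} = \left(3 \left(-5 + \left(0 - 1\right) 0 \cdot 0\right) + 119\right) \frac{2}{7} = \left(3 \left(-5 + \left(-1\right) 0 \cdot 0\right) + 119\right) \frac{2}{7} = \left(3 \left(-5 + 0 \cdot 0\right) + 119\right) \frac{2}{7} = \left(3 \left(-5 + 0\right) + 119\right) \frac{2}{7} = \left(3 \left(-5\right) + 119\right) \frac{2}{7} = \left(-15 + 119\right) \frac{2}{7} = 104 \cdot \frac{2}{7} = \frac{208}{7}$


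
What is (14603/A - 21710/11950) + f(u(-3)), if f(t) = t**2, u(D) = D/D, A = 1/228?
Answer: 3978732404/1195 ≈ 3.3295e+6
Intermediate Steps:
A = 1/228 ≈ 0.0043860
u(D) = 1
(14603/A - 21710/11950) + f(u(-3)) = (14603/(1/228) - 21710/11950) + 1**2 = (14603*228 - 21710*1/11950) + 1 = (3329484 - 2171/1195) + 1 = 3978731209/1195 + 1 = 3978732404/1195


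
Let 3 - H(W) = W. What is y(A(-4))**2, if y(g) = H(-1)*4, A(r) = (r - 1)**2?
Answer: 256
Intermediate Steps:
A(r) = (-1 + r)**2
H(W) = 3 - W
y(g) = 16 (y(g) = (3 - 1*(-1))*4 = (3 + 1)*4 = 4*4 = 16)
y(A(-4))**2 = 16**2 = 256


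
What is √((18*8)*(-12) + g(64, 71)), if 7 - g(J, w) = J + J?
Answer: 43*I ≈ 43.0*I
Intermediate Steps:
g(J, w) = 7 - 2*J (g(J, w) = 7 - (J + J) = 7 - 2*J)
√((18*8)*(-12) + g(64, 71)) = √((18*8)*(-12) + (7 - 2*64)) = √(144*(-12) + (7 - 128)) = √(-1728 - 121) = √(-1849) = 43*I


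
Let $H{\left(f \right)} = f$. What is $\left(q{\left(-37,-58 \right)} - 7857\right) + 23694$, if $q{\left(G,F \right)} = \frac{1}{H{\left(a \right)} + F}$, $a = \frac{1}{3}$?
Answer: $\frac{2739798}{173} \approx 15837.0$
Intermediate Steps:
$a = \frac{1}{3} \approx 0.33333$
$q{\left(G,F \right)} = \frac{1}{\frac{1}{3} + F}$
$\left(q{\left(-37,-58 \right)} - 7857\right) + 23694 = \left(\frac{3}{1 + 3 \left(-58\right)} - 7857\right) + 23694 = \left(\frac{3}{1 - 174} - 7857\right) + 23694 = \left(\frac{3}{-173} - 7857\right) + 23694 = \left(3 \left(- \frac{1}{173}\right) - 7857\right) + 23694 = \left(- \frac{3}{173} - 7857\right) + 23694 = - \frac{1359264}{173} + 23694 = \frac{2739798}{173}$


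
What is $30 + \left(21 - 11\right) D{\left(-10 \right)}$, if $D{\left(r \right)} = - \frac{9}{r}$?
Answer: $39$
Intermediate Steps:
$30 + \left(21 - 11\right) D{\left(-10 \right)} = 30 + \left(21 - 11\right) \left(- \frac{9}{-10}\right) = 30 + \left(21 - 11\right) \left(\left(-9\right) \left(- \frac{1}{10}\right)\right) = 30 + 10 \cdot \frac{9}{10} = 30 + 9 = 39$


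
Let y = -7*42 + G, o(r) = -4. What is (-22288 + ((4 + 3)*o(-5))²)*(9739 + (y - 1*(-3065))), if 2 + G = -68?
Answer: -267509760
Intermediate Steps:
G = -70 (G = -2 - 68 = -70)
y = -364 (y = -7*42 - 70 = -294 - 70 = -364)
(-22288 + ((4 + 3)*o(-5))²)*(9739 + (y - 1*(-3065))) = (-22288 + ((4 + 3)*(-4))²)*(9739 + (-364 - 1*(-3065))) = (-22288 + (7*(-4))²)*(9739 + (-364 + 3065)) = (-22288 + (-28)²)*(9739 + 2701) = (-22288 + 784)*12440 = -21504*12440 = -267509760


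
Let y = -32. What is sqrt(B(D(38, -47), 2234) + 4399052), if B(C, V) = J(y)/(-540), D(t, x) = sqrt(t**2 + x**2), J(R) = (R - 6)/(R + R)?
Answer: sqrt(2280468556230)/720 ≈ 2097.4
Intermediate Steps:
J(R) = (-6 + R)/(2*R) (J(R) = (-6 + R)/((2*R)) = (-6 + R)*(1/(2*R)) = (-6 + R)/(2*R))
B(C, V) = -19/17280 (B(C, V) = ((1/2)*(-6 - 32)/(-32))/(-540) = ((1/2)*(-1/32)*(-38))*(-1/540) = (19/32)*(-1/540) = -19/17280)
sqrt(B(D(38, -47), 2234) + 4399052) = sqrt(-19/17280 + 4399052) = sqrt(76015618541/17280) = sqrt(2280468556230)/720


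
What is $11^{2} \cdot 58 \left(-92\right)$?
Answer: $-645656$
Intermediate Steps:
$11^{2} \cdot 58 \left(-92\right) = 121 \cdot 58 \left(-92\right) = 7018 \left(-92\right) = -645656$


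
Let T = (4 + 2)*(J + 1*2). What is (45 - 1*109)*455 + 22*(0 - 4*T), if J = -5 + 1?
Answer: -28064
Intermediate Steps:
J = -4
T = -12 (T = (4 + 2)*(-4 + 1*2) = 6*(-4 + 2) = 6*(-2) = -12)
(45 - 1*109)*455 + 22*(0 - 4*T) = (45 - 1*109)*455 + 22*(0 - 4*(-12)) = (45 - 109)*455 + 22*(0 + 48) = -64*455 + 22*48 = -29120 + 1056 = -28064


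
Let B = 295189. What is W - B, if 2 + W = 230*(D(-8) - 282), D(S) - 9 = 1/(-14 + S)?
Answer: -3937906/11 ≈ -3.5799e+5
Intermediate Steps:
D(S) = 9 + 1/(-14 + S)
W = -690827/11 (W = -2 + 230*((-125 + 9*(-8))/(-14 - 8) - 282) = -2 + 230*((-125 - 72)/(-22) - 282) = -2 + 230*(-1/22*(-197) - 282) = -2 + 230*(197/22 - 282) = -2 + 230*(-6007/22) = -2 - 690805/11 = -690827/11 ≈ -62802.)
W - B = -690827/11 - 1*295189 = -690827/11 - 295189 = -3937906/11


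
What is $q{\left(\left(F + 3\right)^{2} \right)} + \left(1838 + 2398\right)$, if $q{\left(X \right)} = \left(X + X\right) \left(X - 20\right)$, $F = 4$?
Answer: $7078$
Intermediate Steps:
$q{\left(X \right)} = 2 X \left(-20 + X\right)$
$q{\left(\left(F + 3\right)^{2} \right)} + \left(1838 + 2398\right) = 2 \left(4 + 3\right)^{2} \left(-20 + \left(4 + 3\right)^{2}\right) + \left(1838 + 2398\right) = 2 \cdot 7^{2} \left(-20 + 7^{2}\right) + 4236 = 2 \cdot 49 \left(-20 + 49\right) + 4236 = 2 \cdot 49 \cdot 29 + 4236 = 2842 + 4236 = 7078$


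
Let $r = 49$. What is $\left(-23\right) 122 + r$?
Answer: $-2757$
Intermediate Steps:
$\left(-23\right) 122 + r = \left(-23\right) 122 + 49 = -2806 + 49 = -2757$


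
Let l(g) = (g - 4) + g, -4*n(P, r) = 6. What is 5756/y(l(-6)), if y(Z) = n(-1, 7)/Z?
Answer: 184192/3 ≈ 61397.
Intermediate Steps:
n(P, r) = -3/2 (n(P, r) = -1/4*6 = -3/2)
l(g) = -4 + 2*g (l(g) = (-4 + g) + g = -4 + 2*g)
y(Z) = -3/(2*Z)
5756/y(l(-6)) = 5756/((-3/(2*(-4 + 2*(-6))))) = 5756/((-3/(2*(-4 - 12)))) = 5756/((-3/2/(-16))) = 5756/((-3/2*(-1/16))) = 5756/(3/32) = 5756*(32/3) = 184192/3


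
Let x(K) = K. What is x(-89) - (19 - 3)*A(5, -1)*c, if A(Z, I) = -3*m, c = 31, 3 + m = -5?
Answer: -11993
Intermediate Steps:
m = -8 (m = -3 - 5 = -8)
A(Z, I) = 24 (A(Z, I) = -3*(-8) = 24)
x(-89) - (19 - 3)*A(5, -1)*c = -89 - (19 - 3)*24*31 = -89 - 16*24*31 = -89 - 384*31 = -89 - 1*11904 = -89 - 11904 = -11993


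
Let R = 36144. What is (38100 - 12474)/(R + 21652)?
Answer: 12813/28898 ≈ 0.44339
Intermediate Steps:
(38100 - 12474)/(R + 21652) = (38100 - 12474)/(36144 + 21652) = 25626/57796 = 25626*(1/57796) = 12813/28898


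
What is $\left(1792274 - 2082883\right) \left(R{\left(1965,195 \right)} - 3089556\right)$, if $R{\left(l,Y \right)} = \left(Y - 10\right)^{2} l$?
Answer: $-18646220014521$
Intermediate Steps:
$R{\left(l,Y \right)} = l \left(-10 + Y\right)^{2}$ ($R{\left(l,Y \right)} = \left(-10 + Y\right)^{2} l = l \left(-10 + Y\right)^{2}$)
$\left(1792274 - 2082883\right) \left(R{\left(1965,195 \right)} - 3089556\right) = \left(1792274 - 2082883\right) \left(1965 \left(-10 + 195\right)^{2} - 3089556\right) = - 290609 \left(1965 \cdot 185^{2} - 3089556\right) = - 290609 \left(1965 \cdot 34225 - 3089556\right) = - 290609 \left(67252125 - 3089556\right) = \left(-290609\right) 64162569 = -18646220014521$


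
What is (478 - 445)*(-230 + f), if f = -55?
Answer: -9405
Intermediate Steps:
(478 - 445)*(-230 + f) = (478 - 445)*(-230 - 55) = 33*(-285) = -9405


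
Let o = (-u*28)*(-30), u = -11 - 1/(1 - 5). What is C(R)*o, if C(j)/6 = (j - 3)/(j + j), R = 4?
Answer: -13545/2 ≈ -6772.5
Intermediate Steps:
u = -43/4 (u = -11 - 1/(-4) = -11 - 1*(-¼) = -11 + ¼ = -43/4 ≈ -10.750)
C(j) = 3*(-3 + j)/j (C(j) = 6*((j - 3)/(j + j)) = 6*((-3 + j)/((2*j))) = 6*((-3 + j)*(1/(2*j))) = 6*((-3 + j)/(2*j)) = 3*(-3 + j)/j)
o = -9030 (o = (-1*(-43/4)*28)*(-30) = ((43/4)*28)*(-30) = 301*(-30) = -9030)
C(R)*o = (3 - 9/4)*(-9030) = (¾)*(-9030) = -13545/2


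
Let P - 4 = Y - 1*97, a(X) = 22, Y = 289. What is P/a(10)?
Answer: 98/11 ≈ 8.9091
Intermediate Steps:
P = 196 (P = 4 + (289 - 1*97) = 4 + (289 - 97) = 4 + 192 = 196)
P/a(10) = 196/22 = 196*(1/22) = 98/11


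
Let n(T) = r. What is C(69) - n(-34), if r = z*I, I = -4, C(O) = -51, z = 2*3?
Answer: -27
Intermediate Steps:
z = 6
r = -24 (r = 6*(-4) = -24)
n(T) = -24
C(69) - n(-34) = -51 - 1*(-24) = -51 + 24 = -27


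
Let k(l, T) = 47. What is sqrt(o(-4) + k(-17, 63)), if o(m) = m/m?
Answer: 4*sqrt(3) ≈ 6.9282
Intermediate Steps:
o(m) = 1
sqrt(o(-4) + k(-17, 63)) = sqrt(1 + 47) = sqrt(48) = 4*sqrt(3)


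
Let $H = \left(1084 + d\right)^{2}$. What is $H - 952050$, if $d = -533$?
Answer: $-648449$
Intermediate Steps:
$H = 303601$ ($H = \left(1084 - 533\right)^{2} = 551^{2} = 303601$)
$H - 952050 = 303601 - 952050 = -648449$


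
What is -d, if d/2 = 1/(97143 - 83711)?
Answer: -1/6716 ≈ -0.00014890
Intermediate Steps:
d = 1/6716 (d = 2/(97143 - 83711) = 2/13432 = 2*(1/13432) = 1/6716 ≈ 0.00014890)
-d = -1*1/6716 = -1/6716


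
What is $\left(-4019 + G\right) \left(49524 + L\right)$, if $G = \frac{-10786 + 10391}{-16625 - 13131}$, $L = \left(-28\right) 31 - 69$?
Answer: $- \frac{5810469236803}{29756} \approx -1.9527 \cdot 10^{8}$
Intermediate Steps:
$L = -937$ ($L = -868 - 69 = -937$)
$G = \frac{395}{29756}$ ($G = - \frac{395}{-29756} = \left(-395\right) \left(- \frac{1}{29756}\right) = \frac{395}{29756} \approx 0.013275$)
$\left(-4019 + G\right) \left(49524 + L\right) = \left(-4019 + \frac{395}{29756}\right) \left(49524 - 937\right) = \left(- \frac{119588969}{29756}\right) 48587 = - \frac{5810469236803}{29756}$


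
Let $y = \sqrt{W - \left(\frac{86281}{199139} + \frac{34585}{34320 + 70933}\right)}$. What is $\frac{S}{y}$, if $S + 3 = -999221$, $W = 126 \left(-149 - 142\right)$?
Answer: $\frac{499612 i \sqrt{16108465390991723539902210}}{384267245680815} \approx 5218.3 i$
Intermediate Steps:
$W = -36666$ ($W = 126 \left(-291\right) = -36666$)
$y = \frac{i \sqrt{16108465390991723539902210}}{20959977167}$ ($y = \sqrt{-36666 - \left(\frac{86281}{199139} + \frac{34585}{34320 + 70933}\right)} = \sqrt{-36666 - \left(\frac{86281}{199139} + \frac{34585}{105253}\right)} = \sqrt{-36666 - \frac{15968556408}{20959977167}} = \sqrt{- \frac{768534491361630}{20959977167}} = \frac{i \sqrt{16108465390991723539902210}}{20959977167} \approx 191.49 i$)
$S = -999224$ ($S = -3 - 999221 = -999224$)
$\frac{S}{y} = - \frac{999224}{\frac{1}{20959977167} i \sqrt{16108465390991723539902210}} = - 999224 \left(- \frac{i \sqrt{16108465390991723539902210}}{768534491361630}\right) = \frac{499612 i \sqrt{16108465390991723539902210}}{384267245680815}$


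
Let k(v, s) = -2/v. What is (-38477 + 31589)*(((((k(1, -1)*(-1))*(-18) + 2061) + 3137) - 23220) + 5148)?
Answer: 88924080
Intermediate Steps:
(-38477 + 31589)*(((((k(1, -1)*(-1))*(-18) + 2061) + 3137) - 23220) + 5148) = (-38477 + 31589)*(((((-2/1*(-1))*(-18) + 2061) + 3137) - 23220) + 5148) = -6888*(((((-2*1*(-1))*(-18) + 2061) + 3137) - 23220) + 5148) = -6888*((((-2*(-1)*(-18) + 2061) + 3137) - 23220) + 5148) = -6888*((((2*(-18) + 2061) + 3137) - 23220) + 5148) = -6888*((((-36 + 2061) + 3137) - 23220) + 5148) = -6888*(((2025 + 3137) - 23220) + 5148) = -6888*((5162 - 23220) + 5148) = -6888*(-18058 + 5148) = -6888*(-12910) = 88924080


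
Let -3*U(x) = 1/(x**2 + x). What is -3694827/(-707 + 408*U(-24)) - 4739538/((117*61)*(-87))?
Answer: 866285689559/165578400 ≈ 5231.9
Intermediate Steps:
U(x) = -1/(3*(x + x**2)) (U(x) = -1/(3*(x**2 + x)) = -1/(3*(x + x**2)))
-3694827/(-707 + 408*U(-24)) - 4739538/((117*61)*(-87)) = -3694827/(-707 + 408*(-1/3/(-24*(1 - 24)))) - 4739538/((117*61)*(-87)) = -3694827/(-707 + 408*(-1/3*(-1/24)/(-23))) - 4739538/(7137*(-87)) = -3694827/(-707 + 408*(-1/3*(-1/24)*(-1/23))) - 4739538/(-620919) = -3694827/(-707 + 408*(-1/1656)) - 4739538*(-1/620919) = -3694827/(-707 - 17/69) + 1579846/206973 = -3694827/(-48800/69) + 1579846/206973 = -3694827*(-69/48800) + 1579846/206973 = 254943063/48800 + 1579846/206973 = 866285689559/165578400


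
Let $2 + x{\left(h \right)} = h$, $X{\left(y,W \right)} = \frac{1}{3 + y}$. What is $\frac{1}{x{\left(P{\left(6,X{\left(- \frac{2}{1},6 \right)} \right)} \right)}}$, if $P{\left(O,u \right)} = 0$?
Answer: $- \frac{1}{2} \approx -0.5$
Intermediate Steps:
$x{\left(h \right)} = -2 + h$
$\frac{1}{x{\left(P{\left(6,X{\left(- \frac{2}{1},6 \right)} \right)} \right)}} = \frac{1}{-2 + 0} = \frac{1}{-2} = - \frac{1}{2}$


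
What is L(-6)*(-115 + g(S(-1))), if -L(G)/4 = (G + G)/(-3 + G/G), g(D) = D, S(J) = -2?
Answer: 2808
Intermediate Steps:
L(G) = 4*G (L(G) = -4*(G + G)/(-3 + G/G) = -4*2*G/(-3 + 1) = -4*2*G/(-2) = -4*2*G*(-1)/2 = -(-4)*G = 4*G)
L(-6)*(-115 + g(S(-1))) = (4*(-6))*(-115 - 2) = -24*(-117) = 2808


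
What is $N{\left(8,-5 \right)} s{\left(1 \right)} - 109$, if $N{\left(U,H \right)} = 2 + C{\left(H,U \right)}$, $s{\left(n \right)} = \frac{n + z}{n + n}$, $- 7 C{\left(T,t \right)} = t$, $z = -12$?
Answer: $- \frac{796}{7} \approx -113.71$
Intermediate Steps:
$C{\left(T,t \right)} = - \frac{t}{7}$
$s{\left(n \right)} = \frac{-12 + n}{2 n}$ ($s{\left(n \right)} = \frac{n - 12}{n + n} = \frac{-12 + n}{2 n}$)
$N{\left(U,H \right)} = 2 - \frac{U}{7}$
$N{\left(8,-5 \right)} s{\left(1 \right)} - 109 = \left(2 - \frac{8}{7}\right) \frac{-12 + 1}{2 \cdot 1} - 109 = \left(2 - \frac{8}{7}\right) \frac{1}{2} \cdot 1 \left(-11\right) - 109 = \frac{6}{7} \left(- \frac{11}{2}\right) - 109 = - \frac{33}{7} - 109 = - \frac{796}{7}$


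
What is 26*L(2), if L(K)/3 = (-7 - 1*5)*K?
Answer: -1872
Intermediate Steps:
L(K) = -36*K (L(K) = 3*((-7 - 1*5)*K) = 3*((-7 - 5)*K) = 3*(-12*K) = -36*K)
26*L(2) = 26*(-36*2) = 26*(-72) = -1872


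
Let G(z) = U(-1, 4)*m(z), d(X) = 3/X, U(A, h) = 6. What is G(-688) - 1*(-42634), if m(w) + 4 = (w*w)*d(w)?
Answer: 30226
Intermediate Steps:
m(w) = -4 + 3*w (m(w) = -4 + (w*w)*(3/w) = -4 + w**2*(3/w) = -4 + 3*w)
G(z) = -24 + 18*z (G(z) = 6*(-4 + 3*z) = -24 + 18*z)
G(-688) - 1*(-42634) = (-24 + 18*(-688)) - 1*(-42634) = (-24 - 12384) + 42634 = -12408 + 42634 = 30226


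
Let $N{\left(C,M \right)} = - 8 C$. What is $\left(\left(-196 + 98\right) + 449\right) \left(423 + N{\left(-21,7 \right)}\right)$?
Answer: $207441$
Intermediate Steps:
$\left(\left(-196 + 98\right) + 449\right) \left(423 + N{\left(-21,7 \right)}\right) = \left(\left(-196 + 98\right) + 449\right) \left(423 - -168\right) = \left(-98 + 449\right) \left(423 + 168\right) = 351 \cdot 591 = 207441$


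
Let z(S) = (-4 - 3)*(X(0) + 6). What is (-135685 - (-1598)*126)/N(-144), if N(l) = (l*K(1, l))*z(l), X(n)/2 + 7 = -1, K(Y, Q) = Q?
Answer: 65663/1451520 ≈ 0.045237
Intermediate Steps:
X(n) = -16 (X(n) = -14 + 2*(-1) = -14 - 2 = -16)
z(S) = 70 (z(S) = (-4 - 3)*(-16 + 6) = -7*(-10) = 70)
N(l) = 70*l**2 (N(l) = (l*l)*70 = l**2*70 = 70*l**2)
(-135685 - (-1598)*126)/N(-144) = (-135685 - (-1598)*126)/((70*(-144)**2)) = (-135685 - 1*(-201348))/((70*20736)) = (-135685 + 201348)/1451520 = 65663*(1/1451520) = 65663/1451520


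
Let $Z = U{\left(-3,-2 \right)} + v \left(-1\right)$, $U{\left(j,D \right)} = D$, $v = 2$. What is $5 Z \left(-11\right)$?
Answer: $220$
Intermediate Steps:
$Z = -4$ ($Z = -2 + 2 \left(-1\right) = -2 - 2 = -4$)
$5 Z \left(-11\right) = 5 \left(-4\right) \left(-11\right) = \left(-20\right) \left(-11\right) = 220$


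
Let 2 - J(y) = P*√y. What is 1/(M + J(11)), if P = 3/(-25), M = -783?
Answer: -44375/34656866 - 75*√11/381225526 ≈ -0.0012811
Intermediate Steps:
P = -3/25 (P = 3*(-1/25) = -3/25 ≈ -0.12000)
J(y) = 2 + 3*√y/25 (J(y) = 2 - (-3)*√y/25 = 2 + 3*√y/25)
1/(M + J(11)) = 1/(-783 + (2 + 3*√11/25)) = 1/(-781 + 3*√11/25)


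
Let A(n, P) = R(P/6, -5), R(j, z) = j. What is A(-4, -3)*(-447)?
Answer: 447/2 ≈ 223.50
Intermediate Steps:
A(n, P) = P/6
A(-4, -3)*(-447) = ((⅙)*(-3))*(-447) = -½*(-447) = 447/2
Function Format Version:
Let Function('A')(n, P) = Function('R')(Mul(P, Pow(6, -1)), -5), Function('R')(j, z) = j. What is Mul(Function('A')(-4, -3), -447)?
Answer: Rational(447, 2) ≈ 223.50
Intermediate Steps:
Function('A')(n, P) = Mul(Rational(1, 6), P) (Function('A')(n, P) = Mul(P, Pow(6, -1)) = Mul(P, Rational(1, 6)) = Mul(Rational(1, 6), P))
Mul(Function('A')(-4, -3), -447) = Mul(Mul(Rational(1, 6), -3), -447) = Mul(Rational(-1, 2), -447) = Rational(447, 2)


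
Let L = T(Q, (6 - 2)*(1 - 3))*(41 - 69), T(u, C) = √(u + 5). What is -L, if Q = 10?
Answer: 28*√15 ≈ 108.44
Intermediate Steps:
T(u, C) = √(5 + u)
L = -28*√15 (L = √(5 + 10)*(41 - 69) = √15*(-28) = -28*√15 ≈ -108.44)
-L = -(-28)*√15 = 28*√15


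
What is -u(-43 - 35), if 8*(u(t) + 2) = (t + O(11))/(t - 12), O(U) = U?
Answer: 1373/720 ≈ 1.9069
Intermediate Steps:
u(t) = -2 + (11 + t)/(8*(-12 + t)) (u(t) = -2 + ((t + 11)/(t - 12))/8 = -2 + ((11 + t)/(-12 + t))/8 = -2 + (11 + t)/(8*(-12 + t)))
-u(-43 - 35) = -(203 - 15*(-43 - 35))/(8*(-12 + (-43 - 35))) = -(203 - 15*(-78))/(8*(-12 - 78)) = -(203 + 1170)/(8*(-90)) = -(-1)*1373/(8*90) = -1*(-1373/720) = 1373/720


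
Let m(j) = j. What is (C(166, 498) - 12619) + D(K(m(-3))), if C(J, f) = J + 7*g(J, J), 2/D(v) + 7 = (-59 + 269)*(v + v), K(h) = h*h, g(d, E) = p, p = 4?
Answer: -46879523/3773 ≈ -12425.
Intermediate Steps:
g(d, E) = 4
K(h) = h²
D(v) = 2/(-7 + 420*v) (D(v) = 2/(-7 + (-59 + 269)*(v + v)) = 2/(-7 + 210*(2*v)) = 2/(-7 + 420*v))
C(J, f) = 28 + J (C(J, f) = J + 7*4 = J + 28 = 28 + J)
(C(166, 498) - 12619) + D(K(m(-3))) = ((28 + 166) - 12619) + 2/(7*(-1 + 60*(-3)²)) = (194 - 12619) + 2/(7*(-1 + 60*9)) = -12425 + 2/(7*(-1 + 540)) = -12425 + (2/7)/539 = -12425 + (2/7)*(1/539) = -12425 + 2/3773 = -46879523/3773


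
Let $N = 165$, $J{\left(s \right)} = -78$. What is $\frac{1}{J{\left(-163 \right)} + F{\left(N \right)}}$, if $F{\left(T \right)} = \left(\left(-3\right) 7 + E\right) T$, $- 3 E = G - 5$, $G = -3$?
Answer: $- \frac{1}{3103} \approx -0.00032227$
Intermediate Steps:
$E = \frac{8}{3}$ ($E = - \frac{-3 - 5}{3} = \left(- \frac{1}{3}\right) \left(-8\right) = \frac{8}{3} \approx 2.6667$)
$F{\left(T \right)} = - \frac{55 T}{3}$ ($F{\left(T \right)} = \left(\left(-3\right) 7 + \frac{8}{3}\right) T = \left(-21 + \frac{8}{3}\right) T = - \frac{55 T}{3}$)
$\frac{1}{J{\left(-163 \right)} + F{\left(N \right)}} = \frac{1}{-78 - 3025} = \frac{1}{-3103} = - \frac{1}{3103}$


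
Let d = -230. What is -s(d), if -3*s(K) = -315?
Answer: -105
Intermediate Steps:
s(K) = 105 (s(K) = -⅓*(-315) = 105)
-s(d) = -1*105 = -105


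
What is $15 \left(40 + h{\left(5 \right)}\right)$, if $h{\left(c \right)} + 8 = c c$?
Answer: $855$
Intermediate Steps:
$h{\left(c \right)} = -8 + c^{2}$ ($h{\left(c \right)} = -8 + c c = -8 + c^{2}$)
$15 \left(40 + h{\left(5 \right)}\right) = 15 \left(40 - \left(8 - 5^{2}\right)\right) = 15 \left(40 + \left(-8 + 25\right)\right) = 15 \left(40 + 17\right) = 15 \cdot 57 = 855$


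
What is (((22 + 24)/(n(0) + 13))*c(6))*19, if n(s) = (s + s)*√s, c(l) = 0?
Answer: 0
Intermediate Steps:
n(s) = 2*s^(3/2) (n(s) = (2*s)*√s = 2*s^(3/2))
(((22 + 24)/(n(0) + 13))*c(6))*19 = (((22 + 24)/(2*0^(3/2) + 13))*0)*19 = ((46/(2*0 + 13))*0)*19 = ((46/(0 + 13))*0)*19 = ((46/13)*0)*19 = 0*19 = 0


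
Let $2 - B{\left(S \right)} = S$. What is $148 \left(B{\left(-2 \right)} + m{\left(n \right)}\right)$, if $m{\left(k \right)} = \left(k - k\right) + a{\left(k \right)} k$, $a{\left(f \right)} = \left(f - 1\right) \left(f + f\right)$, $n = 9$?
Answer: $192400$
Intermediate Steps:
$B{\left(S \right)} = 2 - S$
$a{\left(f \right)} = 2 f \left(-1 + f\right)$ ($a{\left(f \right)} = \left(-1 + f\right) 2 f = 2 f \left(-1 + f\right)$)
$m{\left(k \right)} = 2 k^{2} \left(-1 + k\right)$ ($m{\left(k \right)} = \left(k - k\right) + 2 k \left(-1 + k\right) k = 0 + 2 k^{2} \left(-1 + k\right) = 2 k^{2} \left(-1 + k\right)$)
$148 \left(B{\left(-2 \right)} + m{\left(n \right)}\right) = 148 \left(\left(2 - -2\right) + 2 \cdot 9^{2} \left(-1 + 9\right)\right) = 148 \left(\left(2 + 2\right) + 2 \cdot 81 \cdot 8\right) = 148 \left(4 + 1296\right) = 148 \cdot 1300 = 192400$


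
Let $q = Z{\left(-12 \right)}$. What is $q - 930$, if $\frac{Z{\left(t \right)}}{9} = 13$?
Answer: $-813$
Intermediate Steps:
$Z{\left(t \right)} = 117$ ($Z{\left(t \right)} = 9 \cdot 13 = 117$)
$q = 117$
$q - 930 = 117 - 930 = -813$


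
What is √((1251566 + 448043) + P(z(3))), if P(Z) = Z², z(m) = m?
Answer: √1699618 ≈ 1303.7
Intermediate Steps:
√((1251566 + 448043) + P(z(3))) = √((1251566 + 448043) + 3²) = √(1699609 + 9) = √1699618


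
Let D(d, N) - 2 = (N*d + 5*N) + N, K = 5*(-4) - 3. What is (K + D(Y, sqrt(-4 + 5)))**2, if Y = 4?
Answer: 121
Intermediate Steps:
K = -23 (K = -20 - 3 = -23)
D(d, N) = 2 + 6*N + N*d (D(d, N) = 2 + ((N*d + 5*N) + N) = 2 + ((5*N + N*d) + N) = 2 + (6*N + N*d) = 2 + 6*N + N*d)
(K + D(Y, sqrt(-4 + 5)))**2 = (-23 + (2 + 6*sqrt(-4 + 5) + sqrt(-4 + 5)*4))**2 = (-23 + (2 + 6*sqrt(1) + sqrt(1)*4))**2 = (-23 + (2 + 6*1 + 1*4))**2 = (-23 + (2 + 6 + 4))**2 = (-23 + 12)**2 = (-11)**2 = 121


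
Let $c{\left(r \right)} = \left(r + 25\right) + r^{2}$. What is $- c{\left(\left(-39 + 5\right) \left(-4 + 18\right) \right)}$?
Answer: $-226125$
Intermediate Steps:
$c{\left(r \right)} = 25 + r + r^{2}$ ($c{\left(r \right)} = \left(25 + r\right) + r^{2} = 25 + r + r^{2}$)
$- c{\left(\left(-39 + 5\right) \left(-4 + 18\right) \right)} = - (25 + \left(-39 + 5\right) \left(-4 + 18\right) + \left(\left(-39 + 5\right) \left(-4 + 18\right)\right)^{2}) = - (25 - 476 + \left(\left(-34\right) 14\right)^{2}) = - (25 - 476 + \left(-476\right)^{2}) = - (25 - 476 + 226576) = \left(-1\right) 226125 = -226125$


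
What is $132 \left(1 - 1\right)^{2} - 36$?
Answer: $-36$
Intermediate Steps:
$132 \left(1 - 1\right)^{2} - 36 = 132 \cdot 0^{2} - 36 = 132 \cdot 0 - 36 = 0 - 36 = -36$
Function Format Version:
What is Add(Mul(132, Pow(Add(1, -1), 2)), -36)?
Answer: -36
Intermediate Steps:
Add(Mul(132, Pow(Add(1, -1), 2)), -36) = Add(Mul(132, Pow(0, 2)), -36) = Add(Mul(132, 0), -36) = Add(0, -36) = -36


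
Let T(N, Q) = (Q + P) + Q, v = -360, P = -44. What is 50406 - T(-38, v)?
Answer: 51170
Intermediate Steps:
T(N, Q) = -44 + 2*Q (T(N, Q) = (Q - 44) + Q = (-44 + Q) + Q = -44 + 2*Q)
50406 - T(-38, v) = 50406 - (-44 + 2*(-360)) = 50406 - (-44 - 720) = 50406 - 1*(-764) = 50406 + 764 = 51170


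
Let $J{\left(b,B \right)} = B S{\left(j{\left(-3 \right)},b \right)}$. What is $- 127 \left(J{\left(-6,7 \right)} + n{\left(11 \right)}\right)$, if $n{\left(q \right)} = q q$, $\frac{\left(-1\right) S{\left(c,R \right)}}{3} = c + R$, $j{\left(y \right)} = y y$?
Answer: $-7366$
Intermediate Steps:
$j{\left(y \right)} = y^{2}$
$S{\left(c,R \right)} = - 3 R - 3 c$ ($S{\left(c,R \right)} = - 3 \left(c + R\right) = - 3 \left(R + c\right) = - 3 R - 3 c$)
$J{\left(b,B \right)} = B \left(-27 - 3 b\right)$ ($J{\left(b,B \right)} = B \left(- 3 b - 3 \left(-3\right)^{2}\right) = B \left(- 3 b - 27\right) = B \left(-27 - 3 b\right)$)
$n{\left(q \right)} = q^{2}$
$- 127 \left(J{\left(-6,7 \right)} + n{\left(11 \right)}\right) = - 127 \left(\left(-3\right) 7 \left(9 - 6\right) + 11^{2}\right) = - 127 \left(\left(-3\right) 7 \cdot 3 + 121\right) = - 127 \left(-63 + 121\right) = \left(-127\right) 58 = -7366$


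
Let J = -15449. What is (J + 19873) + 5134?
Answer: 9558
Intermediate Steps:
(J + 19873) + 5134 = (-15449 + 19873) + 5134 = 4424 + 5134 = 9558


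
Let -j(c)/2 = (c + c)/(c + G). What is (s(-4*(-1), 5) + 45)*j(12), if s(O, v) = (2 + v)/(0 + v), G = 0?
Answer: -928/5 ≈ -185.60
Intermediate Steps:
j(c) = -4 (j(c) = -2*(c + c)/(c + 0) = -2*2*c/c = -2*2 = -4)
s(O, v) = (2 + v)/v
(s(-4*(-1), 5) + 45)*j(12) = ((2 + 5)/5 + 45)*(-4) = ((⅕)*7 + 45)*(-4) = (7/5 + 45)*(-4) = (232/5)*(-4) = -928/5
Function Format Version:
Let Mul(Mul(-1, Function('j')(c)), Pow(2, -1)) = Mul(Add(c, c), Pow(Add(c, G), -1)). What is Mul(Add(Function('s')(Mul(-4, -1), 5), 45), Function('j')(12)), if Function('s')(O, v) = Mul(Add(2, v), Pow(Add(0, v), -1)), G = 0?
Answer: Rational(-928, 5) ≈ -185.60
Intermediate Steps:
Function('j')(c) = -4 (Function('j')(c) = Mul(-2, Mul(Add(c, c), Pow(Add(c, 0), -1))) = Mul(-2, Mul(Mul(2, c), Pow(c, -1))) = Mul(-2, 2) = -4)
Function('s')(O, v) = Mul(Pow(v, -1), Add(2, v)) (Function('s')(O, v) = Mul(Add(2, v), Pow(v, -1)) = Mul(Pow(v, -1), Add(2, v)))
Mul(Add(Function('s')(Mul(-4, -1), 5), 45), Function('j')(12)) = Mul(Add(Mul(Pow(5, -1), Add(2, 5)), 45), -4) = Mul(Add(Mul(Rational(1, 5), 7), 45), -4) = Mul(Add(Rational(7, 5), 45), -4) = Mul(Rational(232, 5), -4) = Rational(-928, 5)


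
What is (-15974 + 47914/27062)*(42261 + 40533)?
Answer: -17893458902178/13531 ≈ -1.3224e+9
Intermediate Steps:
(-15974 + 47914/27062)*(42261 + 40533) = (-15974 + 47914*(1/27062))*82794 = (-15974 + 23957/13531)*82794 = -216120237/13531*82794 = -17893458902178/13531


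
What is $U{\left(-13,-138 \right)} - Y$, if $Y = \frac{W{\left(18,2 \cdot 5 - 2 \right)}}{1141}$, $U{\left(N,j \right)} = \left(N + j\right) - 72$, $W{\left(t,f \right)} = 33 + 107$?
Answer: $- \frac{36369}{163} \approx -223.12$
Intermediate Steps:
$W{\left(t,f \right)} = 140$
$U{\left(N,j \right)} = -72 + N + j$
$Y = \frac{20}{163}$ ($Y = \frac{140}{1141} = 140 \cdot \frac{1}{1141} = \frac{20}{163} \approx 0.1227$)
$U{\left(-13,-138 \right)} - Y = \left(-72 - 13 - 138\right) - \frac{20}{163} = -223 - \frac{20}{163} = - \frac{36369}{163}$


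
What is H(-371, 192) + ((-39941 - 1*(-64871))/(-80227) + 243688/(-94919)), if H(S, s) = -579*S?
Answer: 1635762927384071/7615066613 ≈ 2.1481e+5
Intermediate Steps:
H(-371, 192) + ((-39941 - 1*(-64871))/(-80227) + 243688/(-94919)) = -579*(-371) + ((-39941 - 1*(-64871))/(-80227) + 243688/(-94919)) = 214809 + ((-39941 + 64871)*(-1/80227) + 243688*(-1/94919)) = 214809 + (24930*(-1/80227) - 243688/94919) = 214809 + (-24930/80227 - 243688/94919) = 214809 - 21916687846/7615066613 = 1635762927384071/7615066613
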